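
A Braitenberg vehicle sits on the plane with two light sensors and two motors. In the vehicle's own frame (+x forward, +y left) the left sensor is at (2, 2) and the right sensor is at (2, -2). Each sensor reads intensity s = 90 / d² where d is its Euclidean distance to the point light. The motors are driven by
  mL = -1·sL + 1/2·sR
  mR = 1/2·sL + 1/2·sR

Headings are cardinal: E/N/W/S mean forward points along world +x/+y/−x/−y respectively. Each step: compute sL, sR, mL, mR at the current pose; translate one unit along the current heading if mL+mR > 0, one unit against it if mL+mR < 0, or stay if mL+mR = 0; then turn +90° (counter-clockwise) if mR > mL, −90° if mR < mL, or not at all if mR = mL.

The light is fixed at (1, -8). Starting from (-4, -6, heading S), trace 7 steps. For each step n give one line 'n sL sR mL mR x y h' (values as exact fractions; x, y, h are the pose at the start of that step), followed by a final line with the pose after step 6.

n=0: pose=(-4,-6,S); sL=10, sR=90/49; mL=-445/49, mR=290/49; mL+mR=-155/49 → advance -1; mR−mL=15 → turn +1·90°
n=1: pose=(-4,-5,E); sL=45/17, sR=9; mL=63/34, mR=99/17; mL+mR=261/34 → advance +1; mR−mL=135/34 → turn +1·90°
n=2: pose=(-3,-5,N); sL=90/61, sR=90/29; mL=135/1769, mR=4050/1769; mL+mR=4185/1769 → advance +1; mR−mL=135/61 → turn +1·90°
n=3: pose=(-3,-4,W); sL=9/4, sR=5/4; mL=-13/8, mR=7/4; mL+mR=1/8 → advance +1; mR−mL=27/8 → turn +1·90°
n=4: pose=(-4,-4,S); sL=90/13, sR=90/53; mL=-4185/689, mR=2970/689; mL+mR=-1215/689 → advance -1; mR−mL=135/13 → turn +1·90°
n=5: pose=(-4,-3,E); sL=45/29, sR=5; mL=55/58, mR=95/29; mL+mR=245/58 → advance +1; mR−mL=135/58 → turn +1·90°
n=6: pose=(-3,-3,N); sL=18/17, sR=90/53; mL=-189/901, mR=1242/901; mL+mR=1053/901 → advance +1; mR−mL=27/17 → turn +1·90°

0 10 90/49 -445/49 290/49 -4 -6 S
1 45/17 9 63/34 99/17 -4 -5 E
2 90/61 90/29 135/1769 4050/1769 -3 -5 N
3 9/4 5/4 -13/8 7/4 -3 -4 W
4 90/13 90/53 -4185/689 2970/689 -4 -4 S
5 45/29 5 55/58 95/29 -4 -3 E
6 18/17 90/53 -189/901 1242/901 -3 -3 N
final -3 -2 W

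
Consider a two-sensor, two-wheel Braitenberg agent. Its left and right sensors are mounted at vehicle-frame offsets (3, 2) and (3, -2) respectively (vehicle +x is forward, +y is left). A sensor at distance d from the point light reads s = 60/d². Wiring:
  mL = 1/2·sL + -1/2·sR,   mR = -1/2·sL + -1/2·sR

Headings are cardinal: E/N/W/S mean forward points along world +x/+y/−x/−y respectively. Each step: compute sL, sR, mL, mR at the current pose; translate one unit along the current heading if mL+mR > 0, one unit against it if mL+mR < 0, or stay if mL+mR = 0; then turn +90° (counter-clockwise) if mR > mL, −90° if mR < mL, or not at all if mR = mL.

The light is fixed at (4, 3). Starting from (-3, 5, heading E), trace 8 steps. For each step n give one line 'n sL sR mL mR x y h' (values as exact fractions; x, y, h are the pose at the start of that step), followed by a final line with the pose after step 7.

n=0: pose=(-3,5,E); sL=15/8, sR=15/4; mL=-15/16, mR=-45/16; mL+mR=-15/4 → advance -1; mR−mL=-15/8 → turn -1·90°
n=1: pose=(-4,5,S); sL=60/37, sR=60/101; mL=1920/3737, mR=-4140/3737; mL+mR=-60/101 → advance -1; mR−mL=-60/37 → turn -1·90°
n=2: pose=(-4,6,W); sL=30/61, sR=30/73; mL=180/4453, mR=-2010/4453; mL+mR=-30/73 → advance -1; mR−mL=-30/61 → turn -1·90°
n=3: pose=(-3,6,N); sL=20/39, sR=60/61; mL=-560/2379, mR=-1780/2379; mL+mR=-60/61 → advance -1; mR−mL=-20/39 → turn -1·90°
n=4: pose=(-3,5,E); sL=15/8, sR=15/4; mL=-15/16, mR=-45/16; mL+mR=-15/4 → advance -1; mR−mL=-15/8 → turn -1·90°
n=5: pose=(-4,5,S); sL=60/37, sR=60/101; mL=1920/3737, mR=-4140/3737; mL+mR=-60/101 → advance -1; mR−mL=-60/37 → turn -1·90°
n=6: pose=(-4,6,W); sL=30/61, sR=30/73; mL=180/4453, mR=-2010/4453; mL+mR=-30/73 → advance -1; mR−mL=-30/61 → turn -1·90°
n=7: pose=(-3,6,N); sL=20/39, sR=60/61; mL=-560/2379, mR=-1780/2379; mL+mR=-60/61 → advance -1; mR−mL=-20/39 → turn -1·90°

0 15/8 15/4 -15/16 -45/16 -3 5 E
1 60/37 60/101 1920/3737 -4140/3737 -4 5 S
2 30/61 30/73 180/4453 -2010/4453 -4 6 W
3 20/39 60/61 -560/2379 -1780/2379 -3 6 N
4 15/8 15/4 -15/16 -45/16 -3 5 E
5 60/37 60/101 1920/3737 -4140/3737 -4 5 S
6 30/61 30/73 180/4453 -2010/4453 -4 6 W
7 20/39 60/61 -560/2379 -1780/2379 -3 6 N
final -3 5 E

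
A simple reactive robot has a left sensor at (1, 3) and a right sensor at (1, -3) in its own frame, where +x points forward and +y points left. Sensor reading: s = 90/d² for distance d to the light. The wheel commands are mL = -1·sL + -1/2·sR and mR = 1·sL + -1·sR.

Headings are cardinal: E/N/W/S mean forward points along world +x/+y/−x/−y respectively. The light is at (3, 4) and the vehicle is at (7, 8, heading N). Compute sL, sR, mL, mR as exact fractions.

left sensor world pos  = (4, 9); dL² = 26
right sensor world pos = (10, 9); dR² = 74
sL = 90/26 = 45/13
sR = 90/74 = 45/37
mL = -1·sL + -1/2·sR = -3915/962
mR = 1·sL + -1·sR = 1080/481

45/13 45/37 -3915/962 1080/481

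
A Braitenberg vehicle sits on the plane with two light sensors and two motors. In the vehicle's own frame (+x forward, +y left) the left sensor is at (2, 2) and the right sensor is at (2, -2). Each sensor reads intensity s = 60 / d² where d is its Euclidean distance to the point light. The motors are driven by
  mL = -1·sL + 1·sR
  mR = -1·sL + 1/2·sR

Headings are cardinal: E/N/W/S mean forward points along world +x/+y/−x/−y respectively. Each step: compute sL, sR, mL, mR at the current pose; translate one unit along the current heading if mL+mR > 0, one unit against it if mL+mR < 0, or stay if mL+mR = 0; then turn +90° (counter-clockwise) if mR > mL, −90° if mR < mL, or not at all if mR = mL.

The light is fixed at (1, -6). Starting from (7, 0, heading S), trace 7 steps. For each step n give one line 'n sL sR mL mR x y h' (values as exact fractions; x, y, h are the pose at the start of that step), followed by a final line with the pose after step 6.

n=0: pose=(7,0,S); sL=3/4, sR=15/8; mL=9/8, mR=3/16; mL+mR=21/16 → advance +1; mR−mL=-15/16 → turn -1·90°
n=1: pose=(7,-1,W); sL=12/5, sR=12/13; mL=-96/65, mR=-126/65; mL+mR=-222/65 → advance -1; mR−mL=-6/13 → turn -1·90°
n=2: pose=(8,-1,N); sL=30/37, sR=6/13; mL=-168/481, mR=-279/481; mL+mR=-447/481 → advance -1; mR−mL=-3/13 → turn -1·90°
n=3: pose=(8,-2,E); sL=20/39, sR=12/17; mL=128/663, mR=-106/663; mL+mR=22/663 → advance +1; mR−mL=-6/17 → turn -1·90°
n=4: pose=(9,-2,S); sL=15/26, sR=3/2; mL=12/13, mR=9/52; mL+mR=57/52 → advance +1; mR−mL=-3/4 → turn -1·90°
n=5: pose=(9,-3,W); sL=60/37, sR=60/61; mL=-1440/2257, mR=-2550/2257; mL+mR=-3990/2257 → advance -1; mR−mL=-30/61 → turn -1·90°
n=6: pose=(10,-3,N); sL=30/37, sR=30/73; mL=-1080/2701, mR=-1635/2701; mL+mR=-2715/2701 → advance -1; mR−mL=-15/73 → turn -1·90°

0 3/4 15/8 9/8 3/16 7 0 S
1 12/5 12/13 -96/65 -126/65 7 -1 W
2 30/37 6/13 -168/481 -279/481 8 -1 N
3 20/39 12/17 128/663 -106/663 8 -2 E
4 15/26 3/2 12/13 9/52 9 -2 S
5 60/37 60/61 -1440/2257 -2550/2257 9 -3 W
6 30/37 30/73 -1080/2701 -1635/2701 10 -3 N
final 10 -4 E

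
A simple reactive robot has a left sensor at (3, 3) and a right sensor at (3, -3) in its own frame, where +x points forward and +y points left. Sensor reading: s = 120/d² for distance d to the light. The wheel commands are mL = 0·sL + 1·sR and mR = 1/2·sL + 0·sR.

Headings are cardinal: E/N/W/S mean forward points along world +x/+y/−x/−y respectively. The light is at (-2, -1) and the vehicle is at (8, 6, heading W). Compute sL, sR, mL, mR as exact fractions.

left sensor world pos  = (5, 3); dL² = 65
right sensor world pos = (5, 9); dR² = 149
sL = 120/65 = 24/13
sR = 120/149 = 120/149
mL = 0·sL + 1·sR = 120/149
mR = 1/2·sL + 0·sR = 12/13

24/13 120/149 120/149 12/13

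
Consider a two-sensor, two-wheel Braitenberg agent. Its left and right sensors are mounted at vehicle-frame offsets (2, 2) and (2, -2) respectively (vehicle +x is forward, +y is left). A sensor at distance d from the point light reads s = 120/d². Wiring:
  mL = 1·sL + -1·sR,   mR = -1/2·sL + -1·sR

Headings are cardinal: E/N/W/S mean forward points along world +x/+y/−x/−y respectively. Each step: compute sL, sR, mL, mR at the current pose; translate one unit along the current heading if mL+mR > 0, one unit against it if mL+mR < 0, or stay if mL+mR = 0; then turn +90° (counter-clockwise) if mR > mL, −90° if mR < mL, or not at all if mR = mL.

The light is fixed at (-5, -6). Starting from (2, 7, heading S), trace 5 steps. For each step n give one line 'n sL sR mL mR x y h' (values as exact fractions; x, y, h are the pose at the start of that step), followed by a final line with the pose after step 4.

0 60/101 60/73 -1680/7373 -8250/7373 2 7 S
1 120/169 120/281 13440/47489 -37140/47489 2 8 W
2 30/73 30/89 480/6497 -3525/6497 3 8 N
3 24/65 120/221 -192/1105 -804/1105 3 7 E
4 60/101 60/73 -1680/7373 -8250/7373 2 7 S
final 2 8 W

n=0: pose=(2,7,S); sL=60/101, sR=60/73; mL=-1680/7373, mR=-8250/7373; mL+mR=-9930/7373 → advance -1; mR−mL=-90/101 → turn -1·90°
n=1: pose=(2,8,W); sL=120/169, sR=120/281; mL=13440/47489, mR=-37140/47489; mL+mR=-23700/47489 → advance -1; mR−mL=-180/169 → turn -1·90°
n=2: pose=(3,8,N); sL=30/73, sR=30/89; mL=480/6497, mR=-3525/6497; mL+mR=-3045/6497 → advance -1; mR−mL=-45/73 → turn -1·90°
n=3: pose=(3,7,E); sL=24/65, sR=120/221; mL=-192/1105, mR=-804/1105; mL+mR=-996/1105 → advance -1; mR−mL=-36/65 → turn -1·90°
n=4: pose=(2,7,S); sL=60/101, sR=60/73; mL=-1680/7373, mR=-8250/7373; mL+mR=-9930/7373 → advance -1; mR−mL=-90/101 → turn -1·90°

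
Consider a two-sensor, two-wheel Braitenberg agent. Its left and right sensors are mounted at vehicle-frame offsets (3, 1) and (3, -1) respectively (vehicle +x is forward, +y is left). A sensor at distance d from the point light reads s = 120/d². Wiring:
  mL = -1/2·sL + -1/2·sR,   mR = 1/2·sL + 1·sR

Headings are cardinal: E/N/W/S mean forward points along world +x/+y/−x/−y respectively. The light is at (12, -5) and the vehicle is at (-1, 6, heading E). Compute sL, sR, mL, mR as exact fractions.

left sensor world pos  = (2, 7); dL² = 244
right sensor world pos = (2, 5); dR² = 200
sL = 120/244 = 30/61
sR = 120/200 = 3/5
mL = -1/2·sL + -1/2·sR = -333/610
mR = 1/2·sL + 1·sR = 258/305

30/61 3/5 -333/610 258/305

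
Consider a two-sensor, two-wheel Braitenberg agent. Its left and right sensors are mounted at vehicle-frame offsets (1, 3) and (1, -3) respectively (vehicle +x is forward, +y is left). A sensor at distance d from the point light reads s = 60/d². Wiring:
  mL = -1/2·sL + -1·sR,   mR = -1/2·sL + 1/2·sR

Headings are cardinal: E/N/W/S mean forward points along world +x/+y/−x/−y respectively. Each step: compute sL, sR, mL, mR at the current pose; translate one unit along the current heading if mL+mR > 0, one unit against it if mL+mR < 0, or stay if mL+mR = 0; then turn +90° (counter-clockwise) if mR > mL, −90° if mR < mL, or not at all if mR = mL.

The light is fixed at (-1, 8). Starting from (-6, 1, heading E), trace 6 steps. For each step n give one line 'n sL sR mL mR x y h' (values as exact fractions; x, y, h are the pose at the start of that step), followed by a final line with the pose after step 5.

0 15/8 15/29 -675/464 -315/464 -6 1 E
1 20/39 4/3 -62/39 16/39 -7 1 N
2 6/17 30/37 -621/629 144/629 -7 0 W
3 12/17 12/29 -378/493 -72/493 -6 0 S
4 15/8 15/29 -675/464 -315/464 -6 1 E
5 20/39 4/3 -62/39 16/39 -7 1 N
final -7 0 W

n=0: pose=(-6,1,E); sL=15/8, sR=15/29; mL=-675/464, mR=-315/464; mL+mR=-495/232 → advance -1; mR−mL=45/58 → turn +1·90°
n=1: pose=(-7,1,N); sL=20/39, sR=4/3; mL=-62/39, mR=16/39; mL+mR=-46/39 → advance -1; mR−mL=2 → turn +1·90°
n=2: pose=(-7,0,W); sL=6/17, sR=30/37; mL=-621/629, mR=144/629; mL+mR=-477/629 → advance -1; mR−mL=45/37 → turn +1·90°
n=3: pose=(-6,0,S); sL=12/17, sR=12/29; mL=-378/493, mR=-72/493; mL+mR=-450/493 → advance -1; mR−mL=18/29 → turn +1·90°
n=4: pose=(-6,1,E); sL=15/8, sR=15/29; mL=-675/464, mR=-315/464; mL+mR=-495/232 → advance -1; mR−mL=45/58 → turn +1·90°
n=5: pose=(-7,1,N); sL=20/39, sR=4/3; mL=-62/39, mR=16/39; mL+mR=-46/39 → advance -1; mR−mL=2 → turn +1·90°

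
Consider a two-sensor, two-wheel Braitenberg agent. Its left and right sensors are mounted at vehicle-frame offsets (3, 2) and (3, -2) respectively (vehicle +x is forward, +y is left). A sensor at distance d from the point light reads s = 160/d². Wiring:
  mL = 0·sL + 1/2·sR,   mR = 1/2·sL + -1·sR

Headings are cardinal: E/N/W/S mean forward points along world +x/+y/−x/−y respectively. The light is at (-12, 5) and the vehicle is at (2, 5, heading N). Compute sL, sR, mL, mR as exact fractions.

160/153 32/53 16/53 -656/8109

left sensor world pos  = (0, 8); dL² = 153
right sensor world pos = (4, 8); dR² = 265
sL = 160/153 = 160/153
sR = 160/265 = 32/53
mL = 0·sL + 1/2·sR = 16/53
mR = 1/2·sL + -1·sR = -656/8109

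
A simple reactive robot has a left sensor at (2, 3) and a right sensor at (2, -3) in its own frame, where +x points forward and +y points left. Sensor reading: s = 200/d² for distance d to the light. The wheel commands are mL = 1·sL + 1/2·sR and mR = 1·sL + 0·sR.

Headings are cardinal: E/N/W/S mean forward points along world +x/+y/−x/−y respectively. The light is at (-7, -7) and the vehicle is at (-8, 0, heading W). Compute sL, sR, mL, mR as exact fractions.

left sensor world pos  = (-10, -3); dL² = 25
right sensor world pos = (-10, 3); dR² = 109
sL = 200/25 = 8
sR = 200/109 = 200/109
mL = 1·sL + 1/2·sR = 972/109
mR = 1·sL + 0·sR = 8

8 200/109 972/109 8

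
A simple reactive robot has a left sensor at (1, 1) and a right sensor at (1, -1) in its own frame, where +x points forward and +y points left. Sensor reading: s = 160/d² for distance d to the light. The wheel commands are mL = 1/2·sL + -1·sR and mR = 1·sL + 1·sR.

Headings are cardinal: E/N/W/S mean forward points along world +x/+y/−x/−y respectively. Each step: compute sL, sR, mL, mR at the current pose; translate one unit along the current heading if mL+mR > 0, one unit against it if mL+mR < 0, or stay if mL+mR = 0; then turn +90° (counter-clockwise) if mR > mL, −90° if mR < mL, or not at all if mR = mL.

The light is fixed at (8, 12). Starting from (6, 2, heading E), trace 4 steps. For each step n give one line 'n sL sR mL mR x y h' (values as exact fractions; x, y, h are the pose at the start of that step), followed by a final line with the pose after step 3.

0 80/41 80/61 -840/2501 8160/2501 6 2 E
1 32/17 160/81 -1424/1377 5312/1377 7 2 N
2 20/13 40/17 -350/221 860/221 7 3 W
3 160/101 160/109 -7440/11009 33600/11009 6 3 S
final 6 2 E

n=0: pose=(6,2,E); sL=80/41, sR=80/61; mL=-840/2501, mR=8160/2501; mL+mR=120/41 → advance +1; mR−mL=9000/2501 → turn +1·90°
n=1: pose=(7,2,N); sL=32/17, sR=160/81; mL=-1424/1377, mR=5312/1377; mL+mR=48/17 → advance +1; mR−mL=6736/1377 → turn +1·90°
n=2: pose=(7,3,W); sL=20/13, sR=40/17; mL=-350/221, mR=860/221; mL+mR=30/13 → advance +1; mR−mL=1210/221 → turn +1·90°
n=3: pose=(6,3,S); sL=160/101, sR=160/109; mL=-7440/11009, mR=33600/11009; mL+mR=240/101 → advance +1; mR−mL=41040/11009 → turn +1·90°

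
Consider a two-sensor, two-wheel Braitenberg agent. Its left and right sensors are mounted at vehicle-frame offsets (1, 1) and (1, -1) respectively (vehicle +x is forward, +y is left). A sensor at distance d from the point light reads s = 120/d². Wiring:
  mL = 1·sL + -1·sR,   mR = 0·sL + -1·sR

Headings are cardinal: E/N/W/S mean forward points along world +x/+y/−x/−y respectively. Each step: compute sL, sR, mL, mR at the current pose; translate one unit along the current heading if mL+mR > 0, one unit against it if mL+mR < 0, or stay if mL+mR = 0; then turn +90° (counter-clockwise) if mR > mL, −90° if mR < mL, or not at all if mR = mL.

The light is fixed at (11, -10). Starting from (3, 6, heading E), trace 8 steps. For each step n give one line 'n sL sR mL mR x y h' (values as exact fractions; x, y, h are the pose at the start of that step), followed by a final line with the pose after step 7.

0 60/169 60/137 -1920/23153 -60/137 3 6 E
1 120/289 24/65 864/18785 -24/65 2 6 S
2 30/89 15/53 255/4717 -15/53 2 7 W
3 8/27 120/373 -256/10071 -120/373 3 7 N
4 60/169 60/137 -1920/23153 -60/137 3 6 E
5 120/289 24/65 864/18785 -24/65 2 6 S
6 30/89 15/53 255/4717 -15/53 2 7 W
7 8/27 120/373 -256/10071 -120/373 3 7 N
final 3 6 E

n=0: pose=(3,6,E); sL=60/169, sR=60/137; mL=-1920/23153, mR=-60/137; mL+mR=-12060/23153 → advance -1; mR−mL=-60/169 → turn -1·90°
n=1: pose=(2,6,S); sL=120/289, sR=24/65; mL=864/18785, mR=-24/65; mL+mR=-6072/18785 → advance -1; mR−mL=-120/289 → turn -1·90°
n=2: pose=(2,7,W); sL=30/89, sR=15/53; mL=255/4717, mR=-15/53; mL+mR=-1080/4717 → advance -1; mR−mL=-30/89 → turn -1·90°
n=3: pose=(3,7,N); sL=8/27, sR=120/373; mL=-256/10071, mR=-120/373; mL+mR=-3496/10071 → advance -1; mR−mL=-8/27 → turn -1·90°
n=4: pose=(3,6,E); sL=60/169, sR=60/137; mL=-1920/23153, mR=-60/137; mL+mR=-12060/23153 → advance -1; mR−mL=-60/169 → turn -1·90°
n=5: pose=(2,6,S); sL=120/289, sR=24/65; mL=864/18785, mR=-24/65; mL+mR=-6072/18785 → advance -1; mR−mL=-120/289 → turn -1·90°
n=6: pose=(2,7,W); sL=30/89, sR=15/53; mL=255/4717, mR=-15/53; mL+mR=-1080/4717 → advance -1; mR−mL=-30/89 → turn -1·90°
n=7: pose=(3,7,N); sL=8/27, sR=120/373; mL=-256/10071, mR=-120/373; mL+mR=-3496/10071 → advance -1; mR−mL=-8/27 → turn -1·90°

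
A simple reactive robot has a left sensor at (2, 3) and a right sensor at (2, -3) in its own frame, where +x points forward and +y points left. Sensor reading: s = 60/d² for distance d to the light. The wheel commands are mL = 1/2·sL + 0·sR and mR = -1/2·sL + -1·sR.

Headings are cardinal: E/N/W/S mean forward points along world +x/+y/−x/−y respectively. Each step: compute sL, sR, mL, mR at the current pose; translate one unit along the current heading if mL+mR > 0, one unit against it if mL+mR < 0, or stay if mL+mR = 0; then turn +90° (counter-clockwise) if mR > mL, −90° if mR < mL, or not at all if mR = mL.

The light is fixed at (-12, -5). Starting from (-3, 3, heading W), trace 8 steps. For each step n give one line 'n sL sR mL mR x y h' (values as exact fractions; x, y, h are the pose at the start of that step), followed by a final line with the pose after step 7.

n=0: pose=(-3,3,W); sL=30/37, sR=6/17; mL=15/37, mR=-477/629; mL+mR=-6/17 → advance -1; mR−mL=-732/629 → turn -1·90°
n=1: pose=(-2,3,N); sL=60/149, sR=60/269; mL=30/149, mR=-17010/40081; mL+mR=-60/269 → advance -1; mR−mL=-25080/40081 → turn -1·90°
n=2: pose=(-2,2,E); sL=15/61, sR=3/8; mL=15/122, mR=-243/488; mL+mR=-3/8 → advance -1; mR−mL=-303/488 → turn -1·90°
n=3: pose=(-3,2,S); sL=60/169, sR=60/61; mL=30/169, mR=-11970/10309; mL+mR=-60/61 → advance -1; mR−mL=-13800/10309 → turn -1·90°
n=4: pose=(-3,3,W); sL=30/37, sR=6/17; mL=15/37, mR=-477/629; mL+mR=-6/17 → advance -1; mR−mL=-732/629 → turn -1·90°
n=5: pose=(-2,3,N); sL=60/149, sR=60/269; mL=30/149, mR=-17010/40081; mL+mR=-60/269 → advance -1; mR−mL=-25080/40081 → turn -1·90°
n=6: pose=(-2,2,E); sL=15/61, sR=3/8; mL=15/122, mR=-243/488; mL+mR=-3/8 → advance -1; mR−mL=-303/488 → turn -1·90°
n=7: pose=(-3,2,S); sL=60/169, sR=60/61; mL=30/169, mR=-11970/10309; mL+mR=-60/61 → advance -1; mR−mL=-13800/10309 → turn -1·90°

0 30/37 6/17 15/37 -477/629 -3 3 W
1 60/149 60/269 30/149 -17010/40081 -2 3 N
2 15/61 3/8 15/122 -243/488 -2 2 E
3 60/169 60/61 30/169 -11970/10309 -3 2 S
4 30/37 6/17 15/37 -477/629 -3 3 W
5 60/149 60/269 30/149 -17010/40081 -2 3 N
6 15/61 3/8 15/122 -243/488 -2 2 E
7 60/169 60/61 30/169 -11970/10309 -3 2 S
final -3 3 W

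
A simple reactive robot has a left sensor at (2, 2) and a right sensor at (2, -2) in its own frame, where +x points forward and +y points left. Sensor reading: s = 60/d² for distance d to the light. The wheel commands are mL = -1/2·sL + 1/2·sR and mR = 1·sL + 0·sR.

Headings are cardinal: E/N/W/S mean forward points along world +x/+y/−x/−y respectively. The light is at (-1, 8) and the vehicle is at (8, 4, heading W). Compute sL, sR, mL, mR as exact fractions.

left sensor world pos  = (6, 2); dL² = 85
right sensor world pos = (6, 6); dR² = 53
sL = 60/85 = 12/17
sR = 60/53 = 60/53
mL = -1/2·sL + 1/2·sR = 192/901
mR = 1·sL + 0·sR = 12/17

12/17 60/53 192/901 12/17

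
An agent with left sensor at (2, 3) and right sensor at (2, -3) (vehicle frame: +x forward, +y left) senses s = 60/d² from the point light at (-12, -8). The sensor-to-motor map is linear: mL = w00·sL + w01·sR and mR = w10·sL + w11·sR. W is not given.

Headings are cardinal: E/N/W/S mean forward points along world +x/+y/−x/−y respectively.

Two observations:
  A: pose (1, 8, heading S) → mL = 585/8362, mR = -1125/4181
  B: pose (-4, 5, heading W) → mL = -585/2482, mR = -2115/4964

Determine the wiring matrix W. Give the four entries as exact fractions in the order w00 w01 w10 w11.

obs A: pose=(1,8,S) → sL=15/113, sR=15/74, mL=585/8362, mR=-1125/4181
obs B: pose=(-4,5,W) → sL=15/34, sR=15/73, mL=-585/2482, mR=-2115/4964
sensor matrix S = [[15/113, 15/74], [15/34, 15/73]]; det S = -1289925/20754484
solve [mL_A; mL_B] = S·[w00; w01] and [mR_A; mR_B] = S·[w10; w11]:
  w00 = -1, w01 = 1, w10 = -1/2, w11 = -1

-1 1 -1/2 -1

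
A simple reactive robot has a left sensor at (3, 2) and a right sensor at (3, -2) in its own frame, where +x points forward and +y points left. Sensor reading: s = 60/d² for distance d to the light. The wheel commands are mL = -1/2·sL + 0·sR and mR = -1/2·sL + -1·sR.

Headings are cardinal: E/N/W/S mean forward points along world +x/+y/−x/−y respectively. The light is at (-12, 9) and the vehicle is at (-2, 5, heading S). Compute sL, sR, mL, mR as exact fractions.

60/193 60/113 -30/193 -14970/21809

left sensor world pos  = (0, 2); dL² = 193
right sensor world pos = (-4, 2); dR² = 113
sL = 60/193 = 60/193
sR = 60/113 = 60/113
mL = -1/2·sL + 0·sR = -30/193
mR = -1/2·sL + -1·sR = -14970/21809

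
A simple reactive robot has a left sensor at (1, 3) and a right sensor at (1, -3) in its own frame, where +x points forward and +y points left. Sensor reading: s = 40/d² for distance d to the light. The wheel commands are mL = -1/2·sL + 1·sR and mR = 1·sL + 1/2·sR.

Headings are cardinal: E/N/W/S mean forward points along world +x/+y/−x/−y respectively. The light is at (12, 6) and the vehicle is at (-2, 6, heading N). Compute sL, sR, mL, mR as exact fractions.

4/29 20/61 458/1769 534/1769

left sensor world pos  = (-5, 7); dL² = 290
right sensor world pos = (1, 7); dR² = 122
sL = 40/290 = 4/29
sR = 40/122 = 20/61
mL = -1/2·sL + 1·sR = 458/1769
mR = 1·sL + 1/2·sR = 534/1769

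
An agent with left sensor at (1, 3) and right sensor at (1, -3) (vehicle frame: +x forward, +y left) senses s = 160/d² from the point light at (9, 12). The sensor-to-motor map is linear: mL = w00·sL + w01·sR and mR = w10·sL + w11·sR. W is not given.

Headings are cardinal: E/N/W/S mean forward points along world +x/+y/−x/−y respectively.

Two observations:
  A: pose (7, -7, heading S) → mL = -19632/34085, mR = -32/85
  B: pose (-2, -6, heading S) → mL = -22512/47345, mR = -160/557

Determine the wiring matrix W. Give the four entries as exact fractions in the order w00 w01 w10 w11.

obs A: pose=(7,-7,S) → sL=160/401, sR=32/85, mL=-19632/34085, mR=-32/85
obs B: pose=(-2,-6,S) → sL=32/85, sR=160/557, mL=-22512/47345, mR=-160/557
sensor matrix S = [[160/401, 32/85], [32/85, 160/557]]; det S = -43757568/1613754325
solve [mL_A; mL_B] = S·[w00; w01] and [mR_A; mR_B] = S·[w10; w11]:
  w00 = -1/2, w01 = -1, w10 = 0, w11 = -1

-1/2 -1 0 -1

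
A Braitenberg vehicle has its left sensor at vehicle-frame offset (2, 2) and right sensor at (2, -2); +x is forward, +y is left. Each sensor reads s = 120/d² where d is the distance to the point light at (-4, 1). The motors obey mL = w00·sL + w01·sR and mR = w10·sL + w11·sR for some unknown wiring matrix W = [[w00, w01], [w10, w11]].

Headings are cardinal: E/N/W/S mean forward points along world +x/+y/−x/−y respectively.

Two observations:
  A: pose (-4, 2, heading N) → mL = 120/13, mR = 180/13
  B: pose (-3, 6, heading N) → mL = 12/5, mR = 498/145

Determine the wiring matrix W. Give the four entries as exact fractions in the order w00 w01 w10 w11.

obs A: pose=(-4,2,N) → sL=120/13, sR=120/13, mL=120/13, mR=180/13
obs B: pose=(-3,6,N) → sL=12/5, sR=60/29, mL=12/5, mR=498/145
sensor matrix S = [[120/13, 120/13], [12/5, 60/29]]; det S = -1152/377
solve [mL_A; mL_B] = S·[w00; w01] and [mR_A; mR_B] = S·[w10; w11]:
  w00 = 1, w01 = 0, w10 = 1, w11 = 1/2

1 0 1 1/2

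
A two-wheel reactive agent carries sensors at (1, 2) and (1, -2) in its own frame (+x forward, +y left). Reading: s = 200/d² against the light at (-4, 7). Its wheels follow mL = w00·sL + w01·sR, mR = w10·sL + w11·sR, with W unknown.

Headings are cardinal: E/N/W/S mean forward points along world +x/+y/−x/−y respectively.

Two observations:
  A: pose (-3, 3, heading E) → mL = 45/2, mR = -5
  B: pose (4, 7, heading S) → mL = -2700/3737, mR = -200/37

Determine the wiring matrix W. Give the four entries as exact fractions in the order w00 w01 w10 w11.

1 -1/2 0 -1

obs A: pose=(-3,3,E) → sL=25, sR=5, mL=45/2, mR=-5
obs B: pose=(4,7,S) → sL=200/101, sR=200/37, mL=-2700/3737, mR=-200/37
sensor matrix S = [[25, 5], [200/101, 200/37]]; det S = 468000/3737
solve [mL_A; mL_B] = S·[w00; w01] and [mR_A; mR_B] = S·[w10; w11]:
  w00 = 1, w01 = -1/2, w10 = 0, w11 = -1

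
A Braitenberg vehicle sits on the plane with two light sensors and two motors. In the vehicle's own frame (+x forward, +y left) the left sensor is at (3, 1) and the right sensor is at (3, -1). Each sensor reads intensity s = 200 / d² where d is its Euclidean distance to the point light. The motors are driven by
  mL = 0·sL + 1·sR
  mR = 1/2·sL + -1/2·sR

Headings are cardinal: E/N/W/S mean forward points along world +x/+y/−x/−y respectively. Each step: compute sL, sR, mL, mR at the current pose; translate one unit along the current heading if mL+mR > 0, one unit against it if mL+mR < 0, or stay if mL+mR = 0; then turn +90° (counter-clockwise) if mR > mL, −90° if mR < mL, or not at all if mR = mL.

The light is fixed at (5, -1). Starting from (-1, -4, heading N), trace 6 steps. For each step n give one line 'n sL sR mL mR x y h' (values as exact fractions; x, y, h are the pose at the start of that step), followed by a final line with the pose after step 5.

0 200/49 8 8 -96/49 -1 -4 N
1 20 100/9 100/9 40/9 -1 -3 E
2 200/41 200/61 200/61 2000/2501 0 -3 S
3 5/2 50/17 50/17 -15/68 0 -4 W
4 200/49 8 8 -96/49 -1 -4 N
5 20 100/9 100/9 40/9 -1 -3 E
final 0 -3 S

n=0: pose=(-1,-4,N); sL=200/49, sR=8; mL=8, mR=-96/49; mL+mR=296/49 → advance +1; mR−mL=-488/49 → turn -1·90°
n=1: pose=(-1,-3,E); sL=20, sR=100/9; mL=100/9, mR=40/9; mL+mR=140/9 → advance +1; mR−mL=-20/3 → turn -1·90°
n=2: pose=(0,-3,S); sL=200/41, sR=200/61; mL=200/61, mR=2000/2501; mL+mR=10200/2501 → advance +1; mR−mL=-6200/2501 → turn -1·90°
n=3: pose=(0,-4,W); sL=5/2, sR=50/17; mL=50/17, mR=-15/68; mL+mR=185/68 → advance +1; mR−mL=-215/68 → turn -1·90°
n=4: pose=(-1,-4,N); sL=200/49, sR=8; mL=8, mR=-96/49; mL+mR=296/49 → advance +1; mR−mL=-488/49 → turn -1·90°
n=5: pose=(-1,-3,E); sL=20, sR=100/9; mL=100/9, mR=40/9; mL+mR=140/9 → advance +1; mR−mL=-20/3 → turn -1·90°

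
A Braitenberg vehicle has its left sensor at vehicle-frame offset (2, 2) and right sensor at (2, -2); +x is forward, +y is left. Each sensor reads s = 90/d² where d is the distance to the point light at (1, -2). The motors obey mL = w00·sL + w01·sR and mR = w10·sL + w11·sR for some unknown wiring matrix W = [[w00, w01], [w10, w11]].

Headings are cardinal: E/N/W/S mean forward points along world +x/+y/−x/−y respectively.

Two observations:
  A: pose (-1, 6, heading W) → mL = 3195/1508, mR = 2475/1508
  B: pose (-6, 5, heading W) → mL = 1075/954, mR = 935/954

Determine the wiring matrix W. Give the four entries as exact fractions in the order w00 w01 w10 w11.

obs A: pose=(-1,6,W) → sL=45/26, sR=45/58, mL=3195/1508, mR=2475/1508
obs B: pose=(-6,5,W) → sL=45/53, sR=5/9, mL=1075/954, mR=935/954
sensor matrix S = [[45/26, 45/58], [45/53, 5/9]]; det S = 6050/19981
solve [mL_A; mL_B] = S·[w00; w01] and [mR_A; mR_B] = S·[w10; w11]:
  w00 = 1, w01 = 1/2, w10 = 1/2, w11 = 1

1 1/2 1/2 1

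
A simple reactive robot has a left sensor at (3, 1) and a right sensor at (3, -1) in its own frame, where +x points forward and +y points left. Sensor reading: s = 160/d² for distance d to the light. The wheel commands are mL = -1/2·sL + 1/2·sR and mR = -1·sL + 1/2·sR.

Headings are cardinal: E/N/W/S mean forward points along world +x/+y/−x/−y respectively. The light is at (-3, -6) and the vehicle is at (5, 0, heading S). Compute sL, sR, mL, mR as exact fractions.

left sensor world pos  = (6, -3); dL² = 90
right sensor world pos = (4, -3); dR² = 58
sL = 160/90 = 16/9
sR = 160/58 = 80/29
mL = -1/2·sL + 1/2·sR = 128/261
mR = -1·sL + 1/2·sR = -104/261

16/9 80/29 128/261 -104/261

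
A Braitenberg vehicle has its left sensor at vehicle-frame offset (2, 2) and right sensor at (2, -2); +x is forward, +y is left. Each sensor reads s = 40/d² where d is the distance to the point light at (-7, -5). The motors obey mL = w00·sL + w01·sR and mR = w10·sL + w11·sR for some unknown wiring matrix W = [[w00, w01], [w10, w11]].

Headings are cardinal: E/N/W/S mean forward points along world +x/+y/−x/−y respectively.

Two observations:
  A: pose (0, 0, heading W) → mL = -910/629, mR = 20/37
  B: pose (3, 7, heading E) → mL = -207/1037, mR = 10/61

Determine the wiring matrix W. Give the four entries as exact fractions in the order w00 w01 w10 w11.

obs A: pose=(0,0,W) → sL=20/17, sR=20/37, mL=-910/629, mR=20/37
obs B: pose=(3,7,E) → sL=2/17, sR=10/61, mL=-207/1037, mR=10/61
sensor matrix S = [[20/17, 20/37], [2/17, 10/61]]; det S = 4960/38369
solve [mL_A; mL_B] = S·[w00; w01] and [mR_A; mR_B] = S·[w10; w11]:
  w00 = -1, w01 = -1/2, w10 = 0, w11 = 1

-1 -1/2 0 1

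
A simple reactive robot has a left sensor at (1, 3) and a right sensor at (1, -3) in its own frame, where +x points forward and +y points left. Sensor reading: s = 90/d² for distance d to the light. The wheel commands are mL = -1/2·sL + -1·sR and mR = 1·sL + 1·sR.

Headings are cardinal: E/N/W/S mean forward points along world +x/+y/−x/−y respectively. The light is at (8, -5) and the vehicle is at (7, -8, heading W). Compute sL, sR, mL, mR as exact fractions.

9/4 45/2 -189/8 99/4

left sensor world pos  = (6, -11); dL² = 40
right sensor world pos = (6, -5); dR² = 4
sL = 90/40 = 9/4
sR = 90/4 = 45/2
mL = -1/2·sL + -1·sR = -189/8
mR = 1·sL + 1·sR = 99/4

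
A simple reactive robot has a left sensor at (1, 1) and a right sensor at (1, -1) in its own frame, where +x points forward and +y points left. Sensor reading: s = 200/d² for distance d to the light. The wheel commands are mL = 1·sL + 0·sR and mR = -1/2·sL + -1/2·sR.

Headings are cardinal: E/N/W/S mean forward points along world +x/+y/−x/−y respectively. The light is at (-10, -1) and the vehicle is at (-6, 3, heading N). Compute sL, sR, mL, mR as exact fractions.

left sensor world pos  = (-7, 4); dL² = 34
right sensor world pos = (-5, 4); dR² = 50
sL = 200/34 = 100/17
sR = 200/50 = 4
mL = 1·sL + 0·sR = 100/17
mR = -1/2·sL + -1/2·sR = -84/17

100/17 4 100/17 -84/17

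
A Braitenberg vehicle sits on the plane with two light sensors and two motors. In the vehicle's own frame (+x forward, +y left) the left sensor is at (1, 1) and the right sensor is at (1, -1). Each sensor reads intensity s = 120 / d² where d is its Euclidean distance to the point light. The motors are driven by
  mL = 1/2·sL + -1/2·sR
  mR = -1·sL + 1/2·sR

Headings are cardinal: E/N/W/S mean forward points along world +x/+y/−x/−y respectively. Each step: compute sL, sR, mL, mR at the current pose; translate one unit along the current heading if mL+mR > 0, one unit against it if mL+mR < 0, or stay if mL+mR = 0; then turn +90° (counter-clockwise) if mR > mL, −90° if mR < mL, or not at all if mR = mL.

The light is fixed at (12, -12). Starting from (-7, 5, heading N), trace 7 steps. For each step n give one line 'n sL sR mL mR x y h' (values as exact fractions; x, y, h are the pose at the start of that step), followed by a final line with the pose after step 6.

0 30/181 5/27 -95/9774 -715/9774 -7 5 N
1 120/613 40/183 -1280/112179 -9700/112179 -7 4 E
2 60/293 20/111 400/32523 -3730/32523 -8 4 S
3 120/697 8/51 16/2091 -196/2091 -8 5 W
4 30/181 5/27 -95/9774 -715/9774 -7 5 N
5 120/613 40/183 -1280/112179 -9700/112179 -7 4 E
6 60/293 20/111 400/32523 -3730/32523 -8 4 S
final -8 5 W

n=0: pose=(-7,5,N); sL=30/181, sR=5/27; mL=-95/9774, mR=-715/9774; mL+mR=-15/181 → advance -1; mR−mL=-310/4887 → turn -1·90°
n=1: pose=(-7,4,E); sL=120/613, sR=40/183; mL=-1280/112179, mR=-9700/112179; mL+mR=-60/613 → advance -1; mR−mL=-8420/112179 → turn -1·90°
n=2: pose=(-8,4,S); sL=60/293, sR=20/111; mL=400/32523, mR=-3730/32523; mL+mR=-30/293 → advance -1; mR−mL=-4130/32523 → turn -1·90°
n=3: pose=(-8,5,W); sL=120/697, sR=8/51; mL=16/2091, mR=-196/2091; mL+mR=-60/697 → advance -1; mR−mL=-212/2091 → turn -1·90°
n=4: pose=(-7,5,N); sL=30/181, sR=5/27; mL=-95/9774, mR=-715/9774; mL+mR=-15/181 → advance -1; mR−mL=-310/4887 → turn -1·90°
n=5: pose=(-7,4,E); sL=120/613, sR=40/183; mL=-1280/112179, mR=-9700/112179; mL+mR=-60/613 → advance -1; mR−mL=-8420/112179 → turn -1·90°
n=6: pose=(-8,4,S); sL=60/293, sR=20/111; mL=400/32523, mR=-3730/32523; mL+mR=-30/293 → advance -1; mR−mL=-4130/32523 → turn -1·90°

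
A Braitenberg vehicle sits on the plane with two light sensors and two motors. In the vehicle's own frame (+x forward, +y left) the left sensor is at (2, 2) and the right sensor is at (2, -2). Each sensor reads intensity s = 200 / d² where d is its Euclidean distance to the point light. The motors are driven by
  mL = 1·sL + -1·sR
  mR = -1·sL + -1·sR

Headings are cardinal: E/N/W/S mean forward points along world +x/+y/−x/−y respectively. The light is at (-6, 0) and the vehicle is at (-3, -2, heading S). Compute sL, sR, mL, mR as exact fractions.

200/41 200/17 -4800/697 -11600/697

left sensor world pos  = (-1, -4); dL² = 41
right sensor world pos = (-5, -4); dR² = 17
sL = 200/41 = 200/41
sR = 200/17 = 200/17
mL = 1·sL + -1·sR = -4800/697
mR = -1·sL + -1·sR = -11600/697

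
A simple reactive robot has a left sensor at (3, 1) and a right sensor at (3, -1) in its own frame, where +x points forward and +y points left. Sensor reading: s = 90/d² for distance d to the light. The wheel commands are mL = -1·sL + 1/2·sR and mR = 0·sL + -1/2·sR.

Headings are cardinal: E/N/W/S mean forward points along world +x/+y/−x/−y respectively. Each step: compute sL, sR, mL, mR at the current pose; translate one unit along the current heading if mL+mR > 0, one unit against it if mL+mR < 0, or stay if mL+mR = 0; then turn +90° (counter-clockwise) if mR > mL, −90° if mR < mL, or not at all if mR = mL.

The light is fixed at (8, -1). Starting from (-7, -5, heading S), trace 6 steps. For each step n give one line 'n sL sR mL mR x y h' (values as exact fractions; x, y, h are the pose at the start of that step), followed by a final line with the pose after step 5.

0 18/49 18/61 -657/2989 -9/61 -7 -5 S
1 45/74 9/16 -387/1184 -9/32 -7 -4 E
2 90/289 2/5 -161/1445 -1/5 -8 -4 N
3 45/89 45/97 -4725/17266 -45/194 -8 -5 E
4 18/65 90/257 -1701/16705 -45/257 -9 -5 N
5 45/106 45/116 -2835/12296 -45/232 -9 -6 E
final -10 -6 N

n=0: pose=(-7,-5,S); sL=18/49, sR=18/61; mL=-657/2989, mR=-9/61; mL+mR=-18/49 → advance -1; mR−mL=216/2989 → turn +1·90°
n=1: pose=(-7,-4,E); sL=45/74, sR=9/16; mL=-387/1184, mR=-9/32; mL+mR=-45/74 → advance -1; mR−mL=27/592 → turn +1·90°
n=2: pose=(-8,-4,N); sL=90/289, sR=2/5; mL=-161/1445, mR=-1/5; mL+mR=-90/289 → advance -1; mR−mL=-128/1445 → turn -1·90°
n=3: pose=(-8,-5,E); sL=45/89, sR=45/97; mL=-4725/17266, mR=-45/194; mL+mR=-45/89 → advance -1; mR−mL=360/8633 → turn +1·90°
n=4: pose=(-9,-5,N); sL=18/65, sR=90/257; mL=-1701/16705, mR=-45/257; mL+mR=-18/65 → advance -1; mR−mL=-1224/16705 → turn -1·90°
n=5: pose=(-9,-6,E); sL=45/106, sR=45/116; mL=-2835/12296, mR=-45/232; mL+mR=-45/106 → advance -1; mR−mL=225/6148 → turn +1·90°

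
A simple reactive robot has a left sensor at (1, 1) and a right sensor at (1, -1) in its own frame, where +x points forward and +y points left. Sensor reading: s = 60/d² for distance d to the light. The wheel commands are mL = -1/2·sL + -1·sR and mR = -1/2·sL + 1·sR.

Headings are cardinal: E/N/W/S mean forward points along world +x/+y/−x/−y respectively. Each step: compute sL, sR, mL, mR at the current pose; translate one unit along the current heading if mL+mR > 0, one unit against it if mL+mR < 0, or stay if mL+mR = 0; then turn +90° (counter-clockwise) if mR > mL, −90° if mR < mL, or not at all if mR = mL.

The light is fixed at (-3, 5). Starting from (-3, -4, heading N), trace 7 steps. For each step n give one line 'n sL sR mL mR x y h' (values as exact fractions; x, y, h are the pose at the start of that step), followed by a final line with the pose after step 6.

0 12/13 12/13 -18/13 6/13 -3 -4 N
1 30/61 30/41 -2445/2501 1215/2501 -3 -5 W
2 12/25 60/121 -2226/3025 774/3025 -2 -5 S
3 15/17 15/26 -225/221 30/221 -2 -4 E
4 12/13 12/13 -18/13 6/13 -3 -4 N
5 30/61 30/41 -2445/2501 1215/2501 -3 -5 W
6 12/25 60/121 -2226/3025 774/3025 -2 -5 S
final -2 -4 E

n=0: pose=(-3,-4,N); sL=12/13, sR=12/13; mL=-18/13, mR=6/13; mL+mR=-12/13 → advance -1; mR−mL=24/13 → turn +1·90°
n=1: pose=(-3,-5,W); sL=30/61, sR=30/41; mL=-2445/2501, mR=1215/2501; mL+mR=-30/61 → advance -1; mR−mL=60/41 → turn +1·90°
n=2: pose=(-2,-5,S); sL=12/25, sR=60/121; mL=-2226/3025, mR=774/3025; mL+mR=-12/25 → advance -1; mR−mL=120/121 → turn +1·90°
n=3: pose=(-2,-4,E); sL=15/17, sR=15/26; mL=-225/221, mR=30/221; mL+mR=-15/17 → advance -1; mR−mL=15/13 → turn +1·90°
n=4: pose=(-3,-4,N); sL=12/13, sR=12/13; mL=-18/13, mR=6/13; mL+mR=-12/13 → advance -1; mR−mL=24/13 → turn +1·90°
n=5: pose=(-3,-5,W); sL=30/61, sR=30/41; mL=-2445/2501, mR=1215/2501; mL+mR=-30/61 → advance -1; mR−mL=60/41 → turn +1·90°
n=6: pose=(-2,-5,S); sL=12/25, sR=60/121; mL=-2226/3025, mR=774/3025; mL+mR=-12/25 → advance -1; mR−mL=120/121 → turn +1·90°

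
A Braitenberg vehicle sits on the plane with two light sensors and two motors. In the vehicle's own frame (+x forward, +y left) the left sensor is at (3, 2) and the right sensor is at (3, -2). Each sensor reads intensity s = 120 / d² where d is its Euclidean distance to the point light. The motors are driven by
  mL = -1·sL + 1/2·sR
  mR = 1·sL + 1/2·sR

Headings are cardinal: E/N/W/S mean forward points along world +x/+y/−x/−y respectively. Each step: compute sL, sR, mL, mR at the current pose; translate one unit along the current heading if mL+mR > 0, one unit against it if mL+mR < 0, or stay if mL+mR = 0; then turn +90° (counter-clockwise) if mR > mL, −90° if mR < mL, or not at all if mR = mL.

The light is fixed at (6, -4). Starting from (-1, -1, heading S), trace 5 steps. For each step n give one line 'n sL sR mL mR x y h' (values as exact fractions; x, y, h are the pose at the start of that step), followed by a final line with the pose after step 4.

0 24/5 40/27 -548/135 748/135 -1 -1 S
1 15/4 15/2 0 15/2 -1 -2 E
2 120/89 120/41 420/3649 10260/3649 0 -2 N
3 60/41 60/53 -1950/2173 4410/2173 0 -1 W
4 24/5 40/27 -548/135 748/135 -1 -1 S
final -1 -2 E

n=0: pose=(-1,-1,S); sL=24/5, sR=40/27; mL=-548/135, mR=748/135; mL+mR=40/27 → advance +1; mR−mL=48/5 → turn +1·90°
n=1: pose=(-1,-2,E); sL=15/4, sR=15/2; mL=0, mR=15/2; mL+mR=15/2 → advance +1; mR−mL=15/2 → turn +1·90°
n=2: pose=(0,-2,N); sL=120/89, sR=120/41; mL=420/3649, mR=10260/3649; mL+mR=120/41 → advance +1; mR−mL=240/89 → turn +1·90°
n=3: pose=(0,-1,W); sL=60/41, sR=60/53; mL=-1950/2173, mR=4410/2173; mL+mR=60/53 → advance +1; mR−mL=120/41 → turn +1·90°
n=4: pose=(-1,-1,S); sL=24/5, sR=40/27; mL=-548/135, mR=748/135; mL+mR=40/27 → advance +1; mR−mL=48/5 → turn +1·90°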